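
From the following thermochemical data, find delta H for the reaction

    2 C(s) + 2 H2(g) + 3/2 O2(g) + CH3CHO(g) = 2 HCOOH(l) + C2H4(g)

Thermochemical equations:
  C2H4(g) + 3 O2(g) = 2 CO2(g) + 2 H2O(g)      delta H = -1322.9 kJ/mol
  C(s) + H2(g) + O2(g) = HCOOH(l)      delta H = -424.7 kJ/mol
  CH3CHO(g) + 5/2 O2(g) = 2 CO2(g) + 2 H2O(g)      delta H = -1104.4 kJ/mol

equation 1 reversed: +1322.9 kJ/mol
equation 2 × 2: (2)·(-424.7) = -849.4 kJ/mol
equation 3 as written: -1104.4 kJ/mol
Summing the manipulated equations, delta H = (-1)·(-1322.9) + (2)·(-424.7) + (1)·(-1104.4) = -630.9 kJ/mol

delta H = -630.9 kJ/mol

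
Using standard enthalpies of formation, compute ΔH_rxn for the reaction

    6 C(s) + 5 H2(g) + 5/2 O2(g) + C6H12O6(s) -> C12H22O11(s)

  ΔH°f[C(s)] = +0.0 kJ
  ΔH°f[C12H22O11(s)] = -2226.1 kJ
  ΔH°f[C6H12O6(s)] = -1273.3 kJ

ΔH_rxn = -952.8 kJ

Products: 1·(-2226.1) = -2226.1
Reactants: 6·(+0.0) + 5·(+0.0) + 5/2·(+0.0) + 1·(-1273.3) = -1273.3
ΔH_rxn = (-2226.1) − (-1273.3) = -952.8 kJ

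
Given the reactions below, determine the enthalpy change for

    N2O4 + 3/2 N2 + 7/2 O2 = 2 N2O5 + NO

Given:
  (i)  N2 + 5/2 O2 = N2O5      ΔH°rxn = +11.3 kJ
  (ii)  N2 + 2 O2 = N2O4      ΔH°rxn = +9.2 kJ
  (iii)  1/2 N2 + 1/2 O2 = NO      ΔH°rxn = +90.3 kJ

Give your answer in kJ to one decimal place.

ΔH°rxn = 103.7 kJ

(i) × 2 (×2 to match 2 N2O5 in the target): (2)·(+11.3) = +22.6 kJ
(ii) reversed (reverse to put N2O4 on the reactant side): -9.2 kJ
(iii) as written (NO already on the product side): +90.3 kJ
ΔH°rxn = (+22.6) + (-9.2) + (+90.3) = 103.7 kJ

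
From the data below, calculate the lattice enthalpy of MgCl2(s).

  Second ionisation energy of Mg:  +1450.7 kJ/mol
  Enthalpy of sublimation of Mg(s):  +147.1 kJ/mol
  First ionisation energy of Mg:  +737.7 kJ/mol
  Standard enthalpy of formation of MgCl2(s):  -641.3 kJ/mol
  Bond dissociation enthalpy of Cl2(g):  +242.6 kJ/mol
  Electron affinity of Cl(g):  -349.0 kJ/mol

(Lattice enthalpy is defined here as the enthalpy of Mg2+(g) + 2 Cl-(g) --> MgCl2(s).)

ΔHf° = 1·ΔHsub + 1·(ΣIE) + 1·D(Cl2) + 2·EA + U
-641.3 = 1·(+147.1) + 1·(+2188.4) + 1·(+242.6) + 2·(-349.0) + U
U = -641.3 − (+1880.1) = -2521.4 kJ/mol

U = -2521.4 kJ/mol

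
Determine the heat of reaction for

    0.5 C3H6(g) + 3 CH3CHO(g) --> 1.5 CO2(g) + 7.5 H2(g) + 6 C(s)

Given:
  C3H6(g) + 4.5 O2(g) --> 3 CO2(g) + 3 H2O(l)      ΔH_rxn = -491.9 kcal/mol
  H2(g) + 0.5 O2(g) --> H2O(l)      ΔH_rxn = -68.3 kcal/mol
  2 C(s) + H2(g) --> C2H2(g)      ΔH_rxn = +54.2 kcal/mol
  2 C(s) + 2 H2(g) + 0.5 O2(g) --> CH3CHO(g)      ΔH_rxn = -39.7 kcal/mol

equation 1 × 1/2 (×1/2 to match 1/2 C3H6(g) in the target): (1/2)·(-491.9) = -245.95 kcal/mol
equation 2 reversed and × 3/2: (-3/2)·(-68.3) = +102.45 kcal/mol
equation 3: not needed (C2H2(g) appears nowhere else).
equation 4 reversed and × 3 (reverse to put CH3CHO(g) on the reactant side; ×3 to match 3 CH3CHO(g) in the target): (-3)·(-39.7) = +119.1 kcal/mol
Combining the equations, ΔH_rxn = (-245.95) + (+102.45) + (+119.1) = -24.4 kcal/mol

ΔH_rxn = -24.4 kcal/mol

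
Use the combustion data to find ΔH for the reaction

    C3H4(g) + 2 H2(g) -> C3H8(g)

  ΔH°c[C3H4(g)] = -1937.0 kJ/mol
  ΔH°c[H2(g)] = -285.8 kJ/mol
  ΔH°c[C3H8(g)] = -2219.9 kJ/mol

Using ΔH = Σ nΔHc°(reactants) − Σ nΔHc°(products):
= [1·(-1937.0) + 2·(-285.8)] − [1·(-2219.9)]
= -288.7 kJ/mol

ΔH = -288.7 kJ/mol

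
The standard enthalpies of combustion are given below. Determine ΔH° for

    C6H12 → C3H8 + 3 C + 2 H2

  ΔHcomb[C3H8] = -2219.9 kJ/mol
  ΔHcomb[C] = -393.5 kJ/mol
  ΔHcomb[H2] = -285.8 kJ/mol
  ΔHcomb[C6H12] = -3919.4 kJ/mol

With combustion enthalpies, reactants minus products:
= [1·(-3919.4)] − [1·(-2219.9) + 3·(-393.5) + 2·(-285.8)]
= 52.6 kJ/mol

ΔH° = 52.6 kJ/mol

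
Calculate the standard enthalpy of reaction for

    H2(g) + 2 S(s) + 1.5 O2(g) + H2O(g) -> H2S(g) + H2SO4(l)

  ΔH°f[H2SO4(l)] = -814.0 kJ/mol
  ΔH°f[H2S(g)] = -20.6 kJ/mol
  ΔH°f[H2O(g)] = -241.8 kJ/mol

ΔH° = -592.8 kJ/mol

ΔH°rxn = Σ nΔHf°(products) − Σ nΔHf°(reactants).
Products: 1·(-20.6) + 1·(-814.0) = -834.6
Reactants: 1·(+0.0) + 2·(+0.0) + 3/2·(+0.0) + 1·(-241.8) = -241.8
ΔH° = (-834.6) − (-241.8) = -592.8 kJ/mol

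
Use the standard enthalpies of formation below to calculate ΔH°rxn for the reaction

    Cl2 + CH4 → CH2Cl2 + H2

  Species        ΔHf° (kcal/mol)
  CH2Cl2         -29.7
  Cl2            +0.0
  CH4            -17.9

ΔH°rxn = Σ nΔHf°(products) − Σ nΔHf°(reactants).
Products: 1·(-29.7) + 1·(+0.0) = -29.7
Reactants: 1·(+0.0) + 1·(-17.9) = -17.9
ΔH°rxn = (-29.7) − (-17.9) = -11.8 kcal/mol

ΔH°rxn = -11.8 kcal/mol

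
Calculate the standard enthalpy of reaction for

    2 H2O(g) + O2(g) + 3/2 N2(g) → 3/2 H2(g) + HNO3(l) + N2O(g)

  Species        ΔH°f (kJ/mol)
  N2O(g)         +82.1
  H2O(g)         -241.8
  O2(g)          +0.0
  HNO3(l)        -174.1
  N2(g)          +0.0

ΔH°rxn = Σ nΔHf°(products) − Σ nΔHf°(reactants).
Products: 3/2·(+0.0) + 1·(-174.1) + 1·(+82.1) = -92.0
Reactants: 2·(-241.8) + 1·(+0.0) + 3/2·(+0.0) = -483.6
ΔHrxn = (-92.0) − (-483.6) = 391.6 kJ/mol

ΔHrxn = 391.6 kJ/mol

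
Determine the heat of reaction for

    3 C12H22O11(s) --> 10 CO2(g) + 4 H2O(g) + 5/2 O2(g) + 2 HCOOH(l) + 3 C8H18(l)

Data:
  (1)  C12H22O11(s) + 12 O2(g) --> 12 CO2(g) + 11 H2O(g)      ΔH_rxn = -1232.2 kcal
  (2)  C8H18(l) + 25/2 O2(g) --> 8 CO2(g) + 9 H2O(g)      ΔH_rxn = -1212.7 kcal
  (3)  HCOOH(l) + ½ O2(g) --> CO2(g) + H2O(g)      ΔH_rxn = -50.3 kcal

(1) × 3: (3)·(-1232.2) = -3696.6 kcal
(2) reversed and × 3: (-3)·(-1212.7) = +3638.1 kcal
(3) reversed and × 2: (-2)·(-50.3) = +100.6 kcal
Summing the manipulated equations, ΔH_rxn = (3)·(-1232.2) + (-3)·(-1212.7) + (-2)·(-50.3) = 42.1 kcal

ΔH_rxn = 42.1 kcal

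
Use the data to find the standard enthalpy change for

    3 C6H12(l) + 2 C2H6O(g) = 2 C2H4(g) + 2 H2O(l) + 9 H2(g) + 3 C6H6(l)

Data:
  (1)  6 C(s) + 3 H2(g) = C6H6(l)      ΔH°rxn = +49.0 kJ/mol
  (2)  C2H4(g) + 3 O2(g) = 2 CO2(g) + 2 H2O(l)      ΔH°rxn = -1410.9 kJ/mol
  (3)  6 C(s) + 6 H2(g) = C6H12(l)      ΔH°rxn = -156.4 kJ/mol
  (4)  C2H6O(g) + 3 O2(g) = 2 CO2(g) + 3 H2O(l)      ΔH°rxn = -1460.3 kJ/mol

(1) × 3: (3)·(+49.0) = +147.0 kJ/mol
(2) reversed and × 2: (-2)·(-1410.9) = +2821.8 kJ/mol
(3) reversed and × 3: (-3)·(-156.4) = +469.2 kJ/mol
(4) × 2: (2)·(-1460.3) = -2920.6 kJ/mol
By Hess's law, ΔH°rxn = (+147.0) + (+2821.8) + (+469.2) + (-2920.6) = 517.4 kJ/mol

ΔH°rxn = 517.4 kJ/mol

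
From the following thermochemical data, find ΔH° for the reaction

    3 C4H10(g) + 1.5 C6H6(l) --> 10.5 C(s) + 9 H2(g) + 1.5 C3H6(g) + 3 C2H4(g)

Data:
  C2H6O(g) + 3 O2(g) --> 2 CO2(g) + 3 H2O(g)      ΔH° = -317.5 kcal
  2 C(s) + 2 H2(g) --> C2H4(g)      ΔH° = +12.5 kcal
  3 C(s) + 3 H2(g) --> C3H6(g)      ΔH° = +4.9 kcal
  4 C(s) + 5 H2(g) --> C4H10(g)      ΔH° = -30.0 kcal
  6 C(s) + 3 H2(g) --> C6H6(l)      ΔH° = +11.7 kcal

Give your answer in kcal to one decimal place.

ΔH° = 117.3 kcal

equation 1: not needed (C2H6O(g) appears nowhere else).
equation 2 × 3 (scale by 3 for the 3 C2H4(g)): (3)·(+12.5) = +37.5 kcal
equation 3 × 3/2 (×3/2 to match 3/2 C3H6(g) in the target): (3/2)·(+4.9) = +7.35 kcal
equation 4 reversed and × 3 (reverse to put C4H10(g) on the reactant side; ×3 to match 3 C4H10(g) in the target): (-3)·(-30.0) = +90.0 kcal
equation 5 reversed and × 3/2 (reverse to put C6H6(l) on the reactant side; ×3/2 to match 3/2 C6H6(l) in the target): (-3/2)·(+11.7) = -17.55 kcal
Since enthalpy is a state function, ΔH° = (+37.5) + (+7.35) + (+90.0) + (-17.55) = 117.3 kcal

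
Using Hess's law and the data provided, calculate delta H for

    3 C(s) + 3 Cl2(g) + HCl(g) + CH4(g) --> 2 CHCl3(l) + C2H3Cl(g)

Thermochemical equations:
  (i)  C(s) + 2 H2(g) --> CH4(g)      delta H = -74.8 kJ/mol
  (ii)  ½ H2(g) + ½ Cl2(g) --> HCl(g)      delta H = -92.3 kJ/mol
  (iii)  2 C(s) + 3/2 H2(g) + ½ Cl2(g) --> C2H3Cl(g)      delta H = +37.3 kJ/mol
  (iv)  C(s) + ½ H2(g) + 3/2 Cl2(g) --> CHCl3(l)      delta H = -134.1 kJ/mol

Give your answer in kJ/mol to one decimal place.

delta H = -63.8 kJ/mol

(i) reversed (CH4(g) must end up as a reactant): +74.8 kJ/mol
(ii) reversed (HCl(g) must end up as a reactant): +92.3 kJ/mol
(iii) as written (C2H3Cl(g) already on the product side): +37.3 kJ/mol
(iv) × 2 (×2 to match 2 CHCl3(l) in the target): (2)·(-134.1) = -268.2 kJ/mol
Since enthalpy is a state function, delta H = (-1)·(-74.8) + (-1)·(-92.3) + (1)·(+37.3) + (2)·(-134.1) = -63.8 kJ/mol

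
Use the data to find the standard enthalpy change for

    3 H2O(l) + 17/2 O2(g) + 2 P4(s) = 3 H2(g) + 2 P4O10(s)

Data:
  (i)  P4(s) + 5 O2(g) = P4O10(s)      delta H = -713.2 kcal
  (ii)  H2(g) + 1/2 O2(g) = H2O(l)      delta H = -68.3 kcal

(i) × 2 (×2 to match 2 P4O10(s) in the target): (2)·(-713.2) = -1426.4 kcal
(ii) reversed and × 3 (H2O(l) must end up as a reactant; ×3 to match 3 H2O(l) in the target): (-3)·(-68.3) = +204.9 kcal
Summing the manipulated equations, delta H = (2)·(-713.2) + (-3)·(-68.3) = -1221.5 kcal

delta H = -1221.5 kcal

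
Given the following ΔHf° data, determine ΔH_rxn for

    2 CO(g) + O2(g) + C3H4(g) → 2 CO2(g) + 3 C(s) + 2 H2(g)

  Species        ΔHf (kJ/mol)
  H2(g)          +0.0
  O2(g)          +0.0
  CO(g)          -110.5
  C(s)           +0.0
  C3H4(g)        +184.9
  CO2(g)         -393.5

Products: 2·(-393.5) + 3·(+0.0) + 2·(+0.0) = -787.0
Reactants: 2·(-110.5) + 1·(+0.0) + 1·(+184.9) = -36.1
ΔH_rxn = (-787.0) − (-36.1) = -750.9 kJ/mol

ΔH_rxn = -750.9 kJ/mol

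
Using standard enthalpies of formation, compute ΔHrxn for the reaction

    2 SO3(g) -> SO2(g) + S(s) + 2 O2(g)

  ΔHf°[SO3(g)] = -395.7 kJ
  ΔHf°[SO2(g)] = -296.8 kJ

Products: 1·(-296.8) + 1·(+0.0) + 2·(+0.0) = -296.8
Reactants: 2·(-395.7) = -791.4
ΔHrxn = (-296.8) − (-791.4) = 494.6 kJ

ΔHrxn = 494.6 kJ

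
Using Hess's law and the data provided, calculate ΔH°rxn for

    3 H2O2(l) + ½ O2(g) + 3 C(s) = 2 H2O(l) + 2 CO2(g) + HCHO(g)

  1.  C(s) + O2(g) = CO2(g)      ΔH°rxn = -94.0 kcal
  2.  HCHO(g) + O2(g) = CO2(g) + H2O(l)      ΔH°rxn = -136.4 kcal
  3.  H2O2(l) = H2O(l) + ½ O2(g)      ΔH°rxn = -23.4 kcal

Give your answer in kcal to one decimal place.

ΔH°rxn = -215.8 kcal

eq. 1 × 3: (3)·(-94.0) = -282.0 kcal
eq. 2 reversed: +136.4 kcal
eq. 3 × 3: (3)·(-23.4) = -70.2 kcal
ΔH°rxn = (3)·(-94.0) + (-1)·(-136.4) + (3)·(-23.4) = -215.8 kcal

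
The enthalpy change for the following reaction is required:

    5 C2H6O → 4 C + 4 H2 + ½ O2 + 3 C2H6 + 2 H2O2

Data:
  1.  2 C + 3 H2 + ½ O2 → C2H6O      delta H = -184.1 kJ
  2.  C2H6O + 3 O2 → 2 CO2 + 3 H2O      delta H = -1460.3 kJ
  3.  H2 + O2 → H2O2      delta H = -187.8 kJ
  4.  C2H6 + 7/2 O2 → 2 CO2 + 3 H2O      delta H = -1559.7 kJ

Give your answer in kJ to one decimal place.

delta H = 290.8 kJ

eq. 1 reversed and × 2 (C must end up as a product; ×2 to match 4 C in the target): (-2)·(-184.1) = +368.2 kJ
eq. 2 × 3: (3)·(-1460.3) = -4380.9 kJ
eq. 3 × 2 (×2 to match 2 H2O2 in the target): (2)·(-187.8) = -375.6 kJ
eq. 4 reversed and × 3 (C2H6 must end up as a product; ×3 to match 3 C2H6 in the target): (-3)·(-1559.7) = +4679.1 kJ
Since enthalpy is a state function, delta H = (+368.2) + (-4380.9) + (-375.6) + (+4679.1) = 290.8 kJ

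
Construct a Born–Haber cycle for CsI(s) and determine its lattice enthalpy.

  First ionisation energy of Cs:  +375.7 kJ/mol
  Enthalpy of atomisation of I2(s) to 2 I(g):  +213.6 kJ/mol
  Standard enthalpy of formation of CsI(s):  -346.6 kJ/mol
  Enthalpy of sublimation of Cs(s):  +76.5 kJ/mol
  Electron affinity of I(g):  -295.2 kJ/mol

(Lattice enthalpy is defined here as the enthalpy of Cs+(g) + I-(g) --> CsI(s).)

ΔHf° = 1·ΔHsub + 1·(ΣIE) + 1/2·D(I2) + 1·EA + U
-346.6 = 1·(+76.5) + 1·(+375.7) + 1/2·(+213.6) + 1·(-295.2) + U
U = -346.6 − (+263.8) = -610.4 kJ/mol

U = -610.4 kJ/mol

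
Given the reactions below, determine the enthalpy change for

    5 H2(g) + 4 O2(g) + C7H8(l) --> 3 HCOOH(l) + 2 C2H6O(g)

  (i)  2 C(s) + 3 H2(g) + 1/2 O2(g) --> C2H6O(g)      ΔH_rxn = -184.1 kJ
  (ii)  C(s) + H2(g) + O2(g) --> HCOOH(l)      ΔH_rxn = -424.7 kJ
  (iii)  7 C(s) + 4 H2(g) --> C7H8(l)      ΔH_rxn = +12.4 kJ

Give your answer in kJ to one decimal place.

ΔH_rxn = -1654.7 kJ

(i) × 2 (×2 to match 2 C2H6O(g) in the target): (2)·(-184.1) = -368.2 kJ
(ii) × 3 (×3 to match 3 HCOOH(l) in the target): (3)·(-424.7) = -1274.1 kJ
(iii) reversed (reverse to put C7H8(l) on the reactant side): -12.4 kJ
Summing the manipulated equations, ΔH_rxn = (-368.2) + (-1274.1) + (-12.4) = -1654.7 kJ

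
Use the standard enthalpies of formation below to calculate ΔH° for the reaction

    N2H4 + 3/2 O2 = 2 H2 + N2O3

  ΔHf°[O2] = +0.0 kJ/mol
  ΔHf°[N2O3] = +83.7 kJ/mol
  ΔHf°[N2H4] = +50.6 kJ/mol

ΔH° = 33.1 kJ/mol

ΔH°rxn = Σ nΔHf°(products) − Σ nΔHf°(reactants).
Products: 2·(+0.0) + 1·(+83.7) = +83.7
Reactants: 1·(+50.6) + 3/2·(+0.0) = +50.6
ΔH° = (+83.7) − (+50.6) = 33.1 kJ/mol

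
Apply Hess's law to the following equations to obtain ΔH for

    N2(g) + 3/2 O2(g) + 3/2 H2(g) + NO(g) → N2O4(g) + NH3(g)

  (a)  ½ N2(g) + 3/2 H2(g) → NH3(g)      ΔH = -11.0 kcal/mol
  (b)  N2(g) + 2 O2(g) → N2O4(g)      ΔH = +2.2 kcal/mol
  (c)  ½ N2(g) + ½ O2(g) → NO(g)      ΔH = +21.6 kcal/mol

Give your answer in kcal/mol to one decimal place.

(a) as written (NH3(g) already on the product side): -11.0 kcal/mol
(b) as written (N2O4(g) already on the product side): +2.2 kcal/mol
(c) reversed (NO(g) must end up as a reactant): -21.6 kcal/mol
ΔH = (-11.0) + (+2.2) + (-21.6) = -30.4 kcal/mol

ΔH = -30.4 kcal/mol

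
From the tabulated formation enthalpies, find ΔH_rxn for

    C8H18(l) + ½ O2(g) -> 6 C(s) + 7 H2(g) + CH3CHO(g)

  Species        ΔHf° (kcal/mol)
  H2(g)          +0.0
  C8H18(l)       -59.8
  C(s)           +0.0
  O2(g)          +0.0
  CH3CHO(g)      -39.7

ΔH_rxn = 20.1 kcal/mol

Products: 6·(+0.0) + 7·(+0.0) + 1·(-39.7) = -39.7
Reactants: 1·(-59.8) + 1/2·(+0.0) = -59.8
ΔH_rxn = (-39.7) − (-59.8) = 20.1 kcal/mol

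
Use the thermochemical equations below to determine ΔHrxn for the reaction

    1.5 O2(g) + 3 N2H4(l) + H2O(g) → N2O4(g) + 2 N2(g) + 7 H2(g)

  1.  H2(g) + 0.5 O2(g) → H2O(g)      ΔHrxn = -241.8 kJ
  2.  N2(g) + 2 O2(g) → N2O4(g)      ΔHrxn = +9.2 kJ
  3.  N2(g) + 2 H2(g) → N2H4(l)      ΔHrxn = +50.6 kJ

ΔHrxn = 99.2 kJ

eq. 1 reversed: +241.8 kJ
eq. 2 as written: +9.2 kJ
eq. 3 reversed and × 3: (-3)·(+50.6) = -151.8 kJ
ΔHrxn = (+241.8) + (+9.2) + (-151.8) = 99.2 kJ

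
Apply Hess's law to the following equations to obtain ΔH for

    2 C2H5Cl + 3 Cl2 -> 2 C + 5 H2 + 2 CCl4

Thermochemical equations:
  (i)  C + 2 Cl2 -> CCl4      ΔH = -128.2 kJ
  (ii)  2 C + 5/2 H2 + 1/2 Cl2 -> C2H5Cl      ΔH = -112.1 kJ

(i) × 2: (2)·(-128.2) = -256.4 kJ
(ii) reversed and × 2: (-2)·(-112.1) = +224.2 kJ
By Hess's law, ΔH = (-256.4) + (+224.2) = -32.2 kJ

ΔH = -32.2 kJ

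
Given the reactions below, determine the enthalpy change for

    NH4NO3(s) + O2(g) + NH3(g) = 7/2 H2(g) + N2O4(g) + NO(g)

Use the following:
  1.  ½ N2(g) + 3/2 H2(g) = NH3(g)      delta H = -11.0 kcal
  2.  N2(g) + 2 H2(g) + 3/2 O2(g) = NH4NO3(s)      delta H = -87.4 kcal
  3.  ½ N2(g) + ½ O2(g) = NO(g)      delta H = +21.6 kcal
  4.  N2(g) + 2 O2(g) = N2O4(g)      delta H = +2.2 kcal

eq. 1 reversed: +11.0 kcal
eq. 2 reversed: +87.4 kcal
eq. 3 as written: +21.6 kcal
eq. 4 as written: +2.2 kcal
delta H = (-1)·(-11.0) + (-1)·(-87.4) + (1)·(+21.6) + (1)·(+2.2) = 122.2 kcal

delta H = 122.2 kcal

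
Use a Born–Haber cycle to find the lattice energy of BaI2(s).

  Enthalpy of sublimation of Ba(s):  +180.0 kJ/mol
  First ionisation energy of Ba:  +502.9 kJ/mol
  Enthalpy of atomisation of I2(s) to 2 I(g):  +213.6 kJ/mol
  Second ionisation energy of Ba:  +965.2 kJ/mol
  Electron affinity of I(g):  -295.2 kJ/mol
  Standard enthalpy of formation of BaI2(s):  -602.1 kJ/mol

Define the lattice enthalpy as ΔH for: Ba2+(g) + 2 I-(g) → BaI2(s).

ΔHf° = 1·ΔHsub + 1·(ΣIE) + 1·D(I2) + 2·EA + U
-602.1 = 1·(+180.0) + 1·(+1468.1) + 1·(+213.6) + 2·(-295.2) + U
U = -602.1 − (+1271.3) = -1873.4 kJ/mol

U = -1873.4 kJ/mol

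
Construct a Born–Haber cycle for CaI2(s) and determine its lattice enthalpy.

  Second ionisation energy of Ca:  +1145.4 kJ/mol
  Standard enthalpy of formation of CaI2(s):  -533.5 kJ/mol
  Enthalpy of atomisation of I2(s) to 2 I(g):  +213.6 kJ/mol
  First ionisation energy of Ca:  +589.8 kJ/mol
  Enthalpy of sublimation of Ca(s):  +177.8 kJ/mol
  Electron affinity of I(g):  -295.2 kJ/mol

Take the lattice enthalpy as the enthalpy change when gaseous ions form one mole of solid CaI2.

U = -2069.7 kJ/mol

ΔHf° = 1·ΔHsub + 1·(ΣIE) + 1·D(I2) + 2·EA + U
-533.5 = 1·(+177.8) + 1·(+1735.2) + 1·(+213.6) + 2·(-295.2) + U
U = -533.5 − (+1536.2) = -2069.7 kJ/mol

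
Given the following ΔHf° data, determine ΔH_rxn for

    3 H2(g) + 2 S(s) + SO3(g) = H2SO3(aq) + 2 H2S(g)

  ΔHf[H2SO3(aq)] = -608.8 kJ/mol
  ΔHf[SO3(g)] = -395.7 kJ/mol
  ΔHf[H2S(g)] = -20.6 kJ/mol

ΔH_rxn = -254.3 kJ/mol

Products: 1·(-608.8) + 2·(-20.6) = -650.0
Reactants: 3·(+0.0) + 2·(+0.0) + 1·(-395.7) = -395.7
ΔH_rxn = (-650.0) − (-395.7) = -254.3 kJ/mol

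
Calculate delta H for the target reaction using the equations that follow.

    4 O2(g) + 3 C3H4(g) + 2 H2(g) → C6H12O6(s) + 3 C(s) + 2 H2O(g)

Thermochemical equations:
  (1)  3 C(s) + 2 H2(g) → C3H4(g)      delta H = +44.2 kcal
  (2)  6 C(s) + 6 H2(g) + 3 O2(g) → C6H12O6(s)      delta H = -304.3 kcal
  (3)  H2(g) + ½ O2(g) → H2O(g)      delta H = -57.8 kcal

(1) reversed and × 3 (C3H4(g) must end up as a reactant; scale by 3 for the 3 C3H4(g)): (-3)·(+44.2) = -132.6 kcal
(2) as written (C6H12O6(s) already on the product side): -304.3 kcal
(3) × 2 (×2 to match 2 H2O(g) in the target): (2)·(-57.8) = -115.6 kcal
Summing the manipulated equations, delta H = (-132.6) + (-304.3) + (-115.6) = -552.5 kcal

delta H = -552.5 kcal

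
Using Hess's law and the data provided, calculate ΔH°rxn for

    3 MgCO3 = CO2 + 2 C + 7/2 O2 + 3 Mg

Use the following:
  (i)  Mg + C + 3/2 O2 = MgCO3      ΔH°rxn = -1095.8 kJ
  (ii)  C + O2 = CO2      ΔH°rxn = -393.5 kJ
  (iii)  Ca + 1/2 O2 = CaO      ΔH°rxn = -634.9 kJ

(i) reversed and × 3: (-3)·(-1095.8) = +3287.4 kJ
(ii) as written: -393.5 kJ
(iii): not needed.
ΔH°rxn = (-3)·(-1095.8) + (1)·(-393.5) = 2893.9 kJ

ΔH°rxn = 2893.9 kJ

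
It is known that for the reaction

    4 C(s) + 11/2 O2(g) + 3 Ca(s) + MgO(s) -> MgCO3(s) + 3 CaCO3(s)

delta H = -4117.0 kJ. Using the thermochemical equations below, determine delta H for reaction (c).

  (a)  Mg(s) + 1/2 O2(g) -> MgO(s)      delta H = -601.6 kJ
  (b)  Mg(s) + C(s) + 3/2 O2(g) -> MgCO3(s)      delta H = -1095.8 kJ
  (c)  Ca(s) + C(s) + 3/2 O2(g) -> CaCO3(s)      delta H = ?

delta H = -1207.6 kJ

(a) reversed: +601.6 kJ
(b) as written: -1095.8 kJ
(c) × 3: contributes 3·x
-4117.0 = (+601.6) + (-1095.8) + 3·x
x = (-4117.0 − (-494.2)) / (3) = -1207.6 kJ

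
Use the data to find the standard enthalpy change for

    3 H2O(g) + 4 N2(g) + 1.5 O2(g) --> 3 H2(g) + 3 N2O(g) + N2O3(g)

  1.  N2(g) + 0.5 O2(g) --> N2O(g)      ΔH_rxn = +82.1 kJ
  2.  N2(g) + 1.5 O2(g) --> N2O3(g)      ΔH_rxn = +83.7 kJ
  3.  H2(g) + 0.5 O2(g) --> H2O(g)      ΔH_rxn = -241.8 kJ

ΔH_rxn = 1055.4 kJ

eq. 1 × 3: (3)·(+82.1) = +246.3 kJ
eq. 2 as written: +83.7 kJ
eq. 3 reversed and × 3: (-3)·(-241.8) = +725.4 kJ
Since enthalpy is a state function, ΔH_rxn = (3)·(+82.1) + (1)·(+83.7) + (-3)·(-241.8) = 1055.4 kJ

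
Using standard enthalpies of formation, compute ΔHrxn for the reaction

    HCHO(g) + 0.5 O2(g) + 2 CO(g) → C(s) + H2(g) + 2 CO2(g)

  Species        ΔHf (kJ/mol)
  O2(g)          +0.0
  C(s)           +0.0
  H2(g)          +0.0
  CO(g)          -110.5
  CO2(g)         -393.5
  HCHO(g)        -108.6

ΔHrxn = -457.4 kJ/mol

ΔH°rxn = Σ nΔHf°(products) − Σ nΔHf°(reactants).
Products: 1·(+0.0) + 1·(+0.0) + 2·(-393.5) = -787.0
Reactants: 1·(-108.6) + 1/2·(+0.0) + 2·(-110.5) = -329.6
ΔHrxn = (-787.0) − (-329.6) = -457.4 kJ/mol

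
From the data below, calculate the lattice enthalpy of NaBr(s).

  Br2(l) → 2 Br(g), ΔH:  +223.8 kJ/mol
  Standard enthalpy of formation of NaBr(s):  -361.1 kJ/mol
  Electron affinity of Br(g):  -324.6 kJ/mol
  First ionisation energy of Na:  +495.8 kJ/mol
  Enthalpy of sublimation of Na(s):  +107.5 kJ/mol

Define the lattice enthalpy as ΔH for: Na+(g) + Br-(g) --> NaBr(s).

ΔHf° = 1·ΔHsub + 1·(ΣIE) + 1/2·D(Br2) + 1·EA + U
-361.1 = 1·(+107.5) + 1·(+495.8) + 1/2·(+223.8) + 1·(-324.6) + U
U = -361.1 − (+390.6) = -751.7 kJ/mol

U = -751.7 kJ/mol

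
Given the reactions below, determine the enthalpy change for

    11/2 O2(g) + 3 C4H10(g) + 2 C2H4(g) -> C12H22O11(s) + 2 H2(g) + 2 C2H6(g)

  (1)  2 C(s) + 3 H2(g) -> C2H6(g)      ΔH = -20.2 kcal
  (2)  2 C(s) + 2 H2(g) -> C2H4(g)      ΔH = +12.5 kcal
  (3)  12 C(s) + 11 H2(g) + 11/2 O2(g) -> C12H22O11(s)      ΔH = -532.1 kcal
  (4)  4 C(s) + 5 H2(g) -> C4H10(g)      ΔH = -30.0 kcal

(1) × 2 (scale by 2 for the 2 C2H6(g)): (2)·(-20.2) = -40.4 kcal
(2) reversed and × 2 (C2H4(g) must end up as a reactant; scale by 2 for the 2 C2H4(g)): (-2)·(+12.5) = -25.0 kcal
(3) as written (C12H22O11(s) already on the product side): -532.1 kcal
(4) reversed and × 3 (C4H10(g) must end up as a reactant; scale by 3 for the 3 C4H10(g)): (-3)·(-30.0) = +90.0 kcal
Combining the equations, ΔH = (2)·(-20.2) + (-2)·(+12.5) + (1)·(-532.1) + (-3)·(-30.0) = -507.5 kcal

ΔH = -507.5 kcal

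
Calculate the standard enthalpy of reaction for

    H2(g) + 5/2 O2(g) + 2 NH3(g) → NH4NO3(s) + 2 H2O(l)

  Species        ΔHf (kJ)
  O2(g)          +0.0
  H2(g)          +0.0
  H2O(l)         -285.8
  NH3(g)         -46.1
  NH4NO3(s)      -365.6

Products: 1·(-365.6) + 2·(-285.8) = -937.2
Reactants: 1·(+0.0) + 5/2·(+0.0) + 2·(-46.1) = -92.2
ΔH_rxn = (-937.2) − (-92.2) = -845.0 kJ

ΔH_rxn = -845.0 kJ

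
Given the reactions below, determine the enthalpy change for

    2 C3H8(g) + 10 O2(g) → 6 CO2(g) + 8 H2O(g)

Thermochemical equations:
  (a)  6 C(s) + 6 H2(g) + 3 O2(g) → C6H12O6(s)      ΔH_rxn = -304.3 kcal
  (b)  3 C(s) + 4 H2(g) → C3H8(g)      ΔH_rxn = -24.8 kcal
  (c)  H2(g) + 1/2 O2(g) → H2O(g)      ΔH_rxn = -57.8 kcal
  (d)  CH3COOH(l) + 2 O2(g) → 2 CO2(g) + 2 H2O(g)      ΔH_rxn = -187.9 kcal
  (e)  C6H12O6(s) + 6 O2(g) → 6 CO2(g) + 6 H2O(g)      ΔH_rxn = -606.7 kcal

ΔH_rxn = -977.0 kcal

(a) as written: -304.3 kcal
(b) reversed and × 2: (-2)·(-24.8) = +49.6 kcal
(c) × 2: (2)·(-57.8) = -115.6 kcal
(d): not needed.
(e) as written: -606.7 kcal
Combining the equations, ΔH_rxn = (1)·(-304.3) + (-2)·(-24.8) + (2)·(-57.8) + (1)·(-606.7) = -977.0 kcal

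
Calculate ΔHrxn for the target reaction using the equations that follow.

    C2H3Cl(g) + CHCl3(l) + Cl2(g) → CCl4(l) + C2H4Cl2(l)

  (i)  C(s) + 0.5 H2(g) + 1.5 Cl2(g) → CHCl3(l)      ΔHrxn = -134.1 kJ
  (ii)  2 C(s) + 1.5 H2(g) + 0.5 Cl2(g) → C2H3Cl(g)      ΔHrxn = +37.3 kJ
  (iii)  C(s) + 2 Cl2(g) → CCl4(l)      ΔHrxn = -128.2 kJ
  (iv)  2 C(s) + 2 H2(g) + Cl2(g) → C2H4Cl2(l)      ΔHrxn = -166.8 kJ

(i) reversed: +134.1 kJ
(ii) reversed: -37.3 kJ
(iii) as written: -128.2 kJ
(iv) as written: -166.8 kJ
ΔHrxn = (-1)·(-134.1) + (-1)·(+37.3) + (1)·(-128.2) + (1)·(-166.8) = -198.2 kJ

ΔHrxn = -198.2 kJ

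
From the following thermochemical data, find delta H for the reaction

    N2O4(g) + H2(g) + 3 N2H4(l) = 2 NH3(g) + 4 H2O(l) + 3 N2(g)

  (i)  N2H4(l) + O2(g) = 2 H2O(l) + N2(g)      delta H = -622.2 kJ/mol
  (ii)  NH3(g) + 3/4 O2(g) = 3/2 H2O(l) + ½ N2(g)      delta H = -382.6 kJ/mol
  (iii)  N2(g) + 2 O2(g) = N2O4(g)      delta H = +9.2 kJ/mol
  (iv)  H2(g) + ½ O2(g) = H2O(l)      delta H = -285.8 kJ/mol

(i) × 3 (×3 to match 3 N2H4(l) in the target): (3)·(-622.2) = -1866.6 kJ/mol
(ii) reversed and × 2 (NH3(g) must end up as a product; scale by 2 for the 2 NH3(g)): (-2)·(-382.6) = +765.2 kJ/mol
(iii) reversed (N2O4(g) must end up as a reactant): -9.2 kJ/mol
(iv) as written (H2(g) already on the reactant side): -285.8 kJ/mol
By Hess's law, delta H = (3)·(-622.2) + (-2)·(-382.6) + (-1)·(+9.2) + (1)·(-285.8) = -1396.4 kJ/mol

delta H = -1396.4 kJ/mol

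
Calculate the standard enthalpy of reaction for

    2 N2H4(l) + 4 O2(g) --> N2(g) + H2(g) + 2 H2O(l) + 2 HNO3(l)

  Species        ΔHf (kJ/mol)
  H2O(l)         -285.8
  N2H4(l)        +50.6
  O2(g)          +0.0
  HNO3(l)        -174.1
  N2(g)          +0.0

ΔH_rxn = -1021.0 kJ/mol

Products: 1·(+0.0) + 1·(+0.0) + 2·(-285.8) + 2·(-174.1) = -919.8
Reactants: 2·(+50.6) + 4·(+0.0) = +101.2
ΔH_rxn = (-919.8) − (+101.2) = -1021.0 kJ/mol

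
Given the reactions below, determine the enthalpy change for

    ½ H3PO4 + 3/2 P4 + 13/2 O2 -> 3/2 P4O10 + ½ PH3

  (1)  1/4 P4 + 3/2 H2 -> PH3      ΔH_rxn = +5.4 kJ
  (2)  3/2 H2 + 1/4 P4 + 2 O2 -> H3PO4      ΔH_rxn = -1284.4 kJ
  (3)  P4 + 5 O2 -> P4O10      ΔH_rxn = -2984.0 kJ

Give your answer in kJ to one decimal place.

(1) × 1/2: (1/2)·(+5.4) = +2.7 kJ
(2) reversed and × 1/2: (-1/2)·(-1284.4) = +642.2 kJ
(3) × 3/2: (3/2)·(-2984.0) = -4476.0 kJ
By Hess's law, ΔH_rxn = (+2.7) + (+642.2) + (-4476.0) = -3831.1 kJ

ΔH_rxn = -3831.1 kJ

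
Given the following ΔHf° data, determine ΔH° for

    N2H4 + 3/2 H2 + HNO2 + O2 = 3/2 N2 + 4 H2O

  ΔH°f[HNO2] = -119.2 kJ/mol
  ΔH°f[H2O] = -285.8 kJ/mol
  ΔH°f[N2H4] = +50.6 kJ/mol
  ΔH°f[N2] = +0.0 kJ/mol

Products: 3/2·(+0.0) + 4·(-285.8) = -1143.2
Reactants: 1·(+50.6) + 3/2·(+0.0) + 1·(-119.2) + 1·(+0.0) = -68.6
ΔH° = (-1143.2) − (-68.6) = -1074.6 kJ/mol

ΔH° = -1074.6 kJ/mol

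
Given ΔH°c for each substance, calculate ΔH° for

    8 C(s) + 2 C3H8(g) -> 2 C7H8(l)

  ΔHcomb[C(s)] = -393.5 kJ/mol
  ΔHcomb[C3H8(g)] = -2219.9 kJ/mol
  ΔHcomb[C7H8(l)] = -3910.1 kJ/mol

ΔH° = 232.4 kJ/mol

Using ΔH = Σ nΔHc°(reactants) − Σ nΔHc°(products):
= [8·(-393.5) + 2·(-2219.9)] − [2·(-3910.1)]
= 232.4 kJ/mol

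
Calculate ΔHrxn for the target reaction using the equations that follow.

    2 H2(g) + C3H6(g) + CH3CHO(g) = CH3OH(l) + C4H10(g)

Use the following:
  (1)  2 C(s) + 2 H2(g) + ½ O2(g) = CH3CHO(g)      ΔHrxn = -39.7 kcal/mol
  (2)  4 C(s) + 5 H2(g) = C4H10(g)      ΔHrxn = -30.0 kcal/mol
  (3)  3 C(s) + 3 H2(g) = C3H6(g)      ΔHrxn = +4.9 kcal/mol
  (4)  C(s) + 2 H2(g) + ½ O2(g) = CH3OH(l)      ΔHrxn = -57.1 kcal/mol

(1) reversed (CH3CHO(g) must end up as a reactant): +39.7 kcal/mol
(2) as written (C4H10(g) already on the product side): -30.0 kcal/mol
(3) reversed (C3H6(g) must end up as a reactant): -4.9 kcal/mol
(4) as written (CH3OH(l) already on the product side): -57.1 kcal/mol
Combining the equations, ΔHrxn = (+39.7) + (-30.0) + (-4.9) + (-57.1) = -52.3 kcal/mol

ΔHrxn = -52.3 kcal/mol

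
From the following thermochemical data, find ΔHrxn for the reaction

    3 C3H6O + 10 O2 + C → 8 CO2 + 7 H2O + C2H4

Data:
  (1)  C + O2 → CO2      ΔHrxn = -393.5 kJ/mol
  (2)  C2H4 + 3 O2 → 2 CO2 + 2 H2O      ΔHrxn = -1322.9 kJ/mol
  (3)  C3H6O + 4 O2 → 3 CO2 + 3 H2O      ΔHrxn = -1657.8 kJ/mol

ΔHrxn = -4044.0 kJ/mol

(1) as written (C already on the reactant side): -393.5 kJ/mol
(2) reversed (C2H4 must end up as a product): +1322.9 kJ/mol
(3) × 3 (×3 to match 3 C3H6O in the target): (3)·(-1657.8) = -4973.4 kJ/mol
Combining the equations, ΔHrxn = (1)·(-393.5) + (-1)·(-1322.9) + (3)·(-1657.8) = -4044.0 kJ/mol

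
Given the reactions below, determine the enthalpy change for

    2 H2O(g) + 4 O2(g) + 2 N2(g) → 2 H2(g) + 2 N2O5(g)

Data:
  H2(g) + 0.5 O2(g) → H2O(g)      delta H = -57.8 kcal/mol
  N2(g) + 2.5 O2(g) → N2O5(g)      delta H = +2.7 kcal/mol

equation 1 reversed and × 2: (-2)·(-57.8) = +115.6 kcal/mol
equation 2 × 2: (2)·(+2.7) = +5.4 kcal/mol
delta H = (-2)·(-57.8) + (2)·(+2.7) = 121.0 kcal/mol

delta H = 121.0 kcal/mol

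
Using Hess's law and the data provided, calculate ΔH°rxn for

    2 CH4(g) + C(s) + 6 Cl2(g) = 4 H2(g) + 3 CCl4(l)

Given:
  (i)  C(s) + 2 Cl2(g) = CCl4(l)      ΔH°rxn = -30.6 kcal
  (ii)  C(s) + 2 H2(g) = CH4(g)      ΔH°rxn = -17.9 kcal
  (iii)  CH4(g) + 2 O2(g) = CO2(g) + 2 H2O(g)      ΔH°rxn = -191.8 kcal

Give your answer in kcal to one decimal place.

ΔH°rxn = -56.0 kcal

(i) × 3 (scale by 3 for the 3 CCl4(l)): (3)·(-30.6) = -91.8 kcal
(ii) reversed and × 2 (reverse to put H2(g) on the product side; ×2 to match 4 H2(g) in the target): (-2)·(-17.9) = +35.8 kcal
(iii): not needed (CO2(g) appears nowhere else).
Summing the manipulated equations, ΔH°rxn = (-91.8) + (+35.8) = -56.0 kcal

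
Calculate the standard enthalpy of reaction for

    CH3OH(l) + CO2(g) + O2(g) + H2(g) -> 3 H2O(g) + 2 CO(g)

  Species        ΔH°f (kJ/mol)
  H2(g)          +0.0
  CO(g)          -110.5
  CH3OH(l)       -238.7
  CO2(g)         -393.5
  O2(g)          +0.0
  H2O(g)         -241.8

ΔH°rxn = Σ nΔHf°(products) − Σ nΔHf°(reactants).
Products: 3·(-241.8) + 2·(-110.5) = -946.4
Reactants: 1·(-238.7) + 1·(-393.5) + 1·(+0.0) + 1·(+0.0) = -632.2
ΔH° = (-946.4) − (-632.2) = -314.2 kJ/mol

ΔH° = -314.2 kJ/mol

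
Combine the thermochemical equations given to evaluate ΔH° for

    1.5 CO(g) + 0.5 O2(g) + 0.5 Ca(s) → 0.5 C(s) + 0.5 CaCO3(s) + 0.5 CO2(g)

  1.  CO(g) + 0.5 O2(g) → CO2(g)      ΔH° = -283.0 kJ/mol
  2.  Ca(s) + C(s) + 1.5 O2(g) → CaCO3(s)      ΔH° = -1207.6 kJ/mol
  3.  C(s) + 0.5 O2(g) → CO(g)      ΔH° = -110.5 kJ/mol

eq. 1 × 1/2: (1/2)·(-283.0) = -141.5 kJ/mol
eq. 2 × 1/2: (1/2)·(-1207.6) = -603.8 kJ/mol
eq. 3 reversed: +110.5 kJ/mol
ΔH° = (1/2)·(-283.0) + (1/2)·(-1207.6) + (-1)·(-110.5) = -634.8 kJ/mol

ΔH° = -634.8 kJ/mol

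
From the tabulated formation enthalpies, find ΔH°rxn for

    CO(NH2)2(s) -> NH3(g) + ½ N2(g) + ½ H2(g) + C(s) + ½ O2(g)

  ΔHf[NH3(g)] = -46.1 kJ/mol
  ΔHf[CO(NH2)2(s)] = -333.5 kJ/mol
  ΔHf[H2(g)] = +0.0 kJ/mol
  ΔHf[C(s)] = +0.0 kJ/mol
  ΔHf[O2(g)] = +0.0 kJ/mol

ΔH°rxn = 287.4 kJ/mol

Products: 1·(-46.1) + 1/2·(+0.0) + 1/2·(+0.0) + 1·(+0.0) + 1/2·(+0.0) = -46.1
Reactants: 1·(-333.5) = -333.5
ΔH°rxn = (-46.1) − (-333.5) = 287.4 kJ/mol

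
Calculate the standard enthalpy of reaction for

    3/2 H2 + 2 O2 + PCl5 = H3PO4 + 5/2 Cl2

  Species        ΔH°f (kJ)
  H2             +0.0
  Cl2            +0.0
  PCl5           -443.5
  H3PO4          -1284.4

ΔHrxn = -840.9 kJ

ΔH°rxn = Σ nΔHf°(products) − Σ nΔHf°(reactants).
Products: 1·(-1284.4) + 5/2·(+0.0) = -1284.4
Reactants: 3/2·(+0.0) + 2·(+0.0) + 1·(-443.5) = -443.5
ΔHrxn = (-1284.4) − (-443.5) = -840.9 kJ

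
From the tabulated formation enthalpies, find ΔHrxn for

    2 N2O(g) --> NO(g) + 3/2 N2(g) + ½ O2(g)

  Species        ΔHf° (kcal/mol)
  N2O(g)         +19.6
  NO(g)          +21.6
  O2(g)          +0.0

ΔHrxn = -17.6 kcal/mol

Products: 1·(+21.6) + 3/2·(+0.0) + 1/2·(+0.0) = +21.6
Reactants: 2·(+19.6) = +39.2
ΔHrxn = (+21.6) − (+39.2) = -17.6 kcal/mol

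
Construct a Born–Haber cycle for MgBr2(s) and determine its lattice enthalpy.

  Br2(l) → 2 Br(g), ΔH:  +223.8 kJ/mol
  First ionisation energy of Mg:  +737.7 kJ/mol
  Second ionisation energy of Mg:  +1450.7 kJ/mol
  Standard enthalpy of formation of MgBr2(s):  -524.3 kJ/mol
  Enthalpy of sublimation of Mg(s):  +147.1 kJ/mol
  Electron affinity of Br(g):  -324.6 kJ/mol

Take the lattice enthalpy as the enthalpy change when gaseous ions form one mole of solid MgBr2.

ΔHf° = 1·ΔHsub + 1·(ΣIE) + 1·D(Br2) + 2·EA + U
-524.3 = 1·(+147.1) + 1·(+2188.4) + 1·(+223.8) + 2·(-324.6) + U
U = -524.3 − (+1910.1) = -2434.4 kJ/mol

U = -2434.4 kJ/mol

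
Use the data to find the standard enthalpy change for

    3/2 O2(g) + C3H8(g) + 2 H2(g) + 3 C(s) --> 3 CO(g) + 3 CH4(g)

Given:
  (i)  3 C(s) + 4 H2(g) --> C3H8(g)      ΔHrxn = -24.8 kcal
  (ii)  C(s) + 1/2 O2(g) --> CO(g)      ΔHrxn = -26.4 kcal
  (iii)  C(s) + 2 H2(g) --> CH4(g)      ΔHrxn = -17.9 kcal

(i) reversed (C3H8(g) must end up as a reactant): +24.8 kcal
(ii) × 3 (scale by 3 for the 3 CO(g)): (3)·(-26.4) = -79.2 kcal
(iii) × 3 (scale by 3 for the 3 CH4(g)): (3)·(-17.9) = -53.7 kcal
Since enthalpy is a state function, ΔHrxn = (+24.8) + (-79.2) + (-53.7) = -108.1 kcal

ΔHrxn = -108.1 kcal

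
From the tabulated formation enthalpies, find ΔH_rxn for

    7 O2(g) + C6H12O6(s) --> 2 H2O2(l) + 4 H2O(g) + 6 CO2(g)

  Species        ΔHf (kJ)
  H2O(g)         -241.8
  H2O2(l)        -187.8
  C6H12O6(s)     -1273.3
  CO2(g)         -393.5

Products: 2·(-187.8) + 4·(-241.8) + 6·(-393.5) = -3703.8
Reactants: 7·(+0.0) + 1·(-1273.3) = -1273.3
ΔH_rxn = (-3703.8) − (-1273.3) = -2430.5 kJ

ΔH_rxn = -2430.5 kJ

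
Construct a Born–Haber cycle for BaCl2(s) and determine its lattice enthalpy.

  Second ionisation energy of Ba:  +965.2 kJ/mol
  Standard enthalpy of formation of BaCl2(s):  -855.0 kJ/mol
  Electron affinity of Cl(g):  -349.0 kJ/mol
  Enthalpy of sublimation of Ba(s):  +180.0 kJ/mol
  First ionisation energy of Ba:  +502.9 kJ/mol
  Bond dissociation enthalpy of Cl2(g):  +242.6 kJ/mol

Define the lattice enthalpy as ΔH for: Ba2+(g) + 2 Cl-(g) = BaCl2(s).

U = -2047.7 kJ/mol

ΔHf° = 1·ΔHsub + 1·(ΣIE) + 1·D(Cl2) + 2·EA + U
-855.0 = 1·(+180.0) + 1·(+1468.1) + 1·(+242.6) + 2·(-349.0) + U
U = -855.0 − (+1192.7) = -2047.7 kJ/mol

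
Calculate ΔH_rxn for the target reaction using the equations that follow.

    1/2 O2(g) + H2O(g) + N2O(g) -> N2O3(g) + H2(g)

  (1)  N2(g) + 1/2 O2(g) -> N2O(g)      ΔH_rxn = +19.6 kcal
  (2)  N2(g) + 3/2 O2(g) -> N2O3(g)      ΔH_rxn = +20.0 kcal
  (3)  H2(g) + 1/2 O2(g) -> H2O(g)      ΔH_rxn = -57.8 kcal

ΔH_rxn = 58.2 kcal

(1) reversed (reverse to put N2O(g) on the reactant side): -19.6 kcal
(2) as written (N2O3(g) already on the product side): +20.0 kcal
(3) reversed (H2O(g) must end up as a reactant): +57.8 kcal
Summing the manipulated equations, ΔH_rxn = (-19.6) + (+20.0) + (+57.8) = 58.2 kcal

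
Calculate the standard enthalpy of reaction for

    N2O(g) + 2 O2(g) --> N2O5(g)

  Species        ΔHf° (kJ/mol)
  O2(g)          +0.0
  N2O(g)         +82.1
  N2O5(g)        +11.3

Products: 1·(+11.3) = +11.3
Reactants: 1·(+82.1) + 2·(+0.0) = +82.1
ΔH°rxn = (+11.3) − (+82.1) = -70.8 kJ/mol

ΔH°rxn = -70.8 kJ/mol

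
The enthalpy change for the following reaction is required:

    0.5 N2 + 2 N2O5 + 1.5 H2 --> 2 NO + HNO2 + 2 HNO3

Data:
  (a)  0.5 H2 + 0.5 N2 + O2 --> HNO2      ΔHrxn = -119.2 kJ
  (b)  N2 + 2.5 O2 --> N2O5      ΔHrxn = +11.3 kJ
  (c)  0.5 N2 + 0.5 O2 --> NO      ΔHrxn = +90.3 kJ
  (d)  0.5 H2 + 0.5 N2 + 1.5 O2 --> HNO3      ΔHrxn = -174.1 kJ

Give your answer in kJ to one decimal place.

(a) as written: -119.2 kJ
(b) reversed and × 2: (-2)·(+11.3) = -22.6 kJ
(c) × 2: (2)·(+90.3) = +180.6 kJ
(d) × 2: (2)·(-174.1) = -348.2 kJ
ΔHrxn = (1)·(-119.2) + (-2)·(+11.3) + (2)·(+90.3) + (2)·(-174.1) = -309.4 kJ

ΔHrxn = -309.4 kJ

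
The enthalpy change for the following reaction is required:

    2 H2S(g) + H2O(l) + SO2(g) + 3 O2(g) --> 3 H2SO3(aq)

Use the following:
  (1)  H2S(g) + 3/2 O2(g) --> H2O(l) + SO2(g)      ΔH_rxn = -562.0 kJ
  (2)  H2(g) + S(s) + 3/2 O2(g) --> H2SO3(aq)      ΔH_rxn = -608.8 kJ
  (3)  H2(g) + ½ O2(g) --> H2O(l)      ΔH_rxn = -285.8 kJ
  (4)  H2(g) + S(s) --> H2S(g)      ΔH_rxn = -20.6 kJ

(1) reversed (SO2(g) must end up as a reactant): +562.0 kJ
(2) × 3 (scale by 3 for the 3 H2SO3(aq)): (3)·(-608.8) = -1826.4 kJ
(3): not needed.
(4) reversed and × 3: (-3)·(-20.6) = +61.8 kJ
ΔH_rxn = (-1)·(-562.0) + (3)·(-608.8) + (-3)·(-20.6) = -1202.6 kJ

ΔH_rxn = -1202.6 kJ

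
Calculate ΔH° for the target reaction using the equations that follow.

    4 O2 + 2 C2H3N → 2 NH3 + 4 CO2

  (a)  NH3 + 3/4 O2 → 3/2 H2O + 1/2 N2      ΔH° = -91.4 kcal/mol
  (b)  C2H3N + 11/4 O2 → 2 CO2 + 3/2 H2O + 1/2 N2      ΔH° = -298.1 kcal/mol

(a) reversed and × 2: (-2)·(-91.4) = +182.8 kcal/mol
(b) × 2: (2)·(-298.1) = -596.2 kcal/mol
Since enthalpy is a state function, ΔH° = (+182.8) + (-596.2) = -413.4 kcal/mol

ΔH° = -413.4 kcal/mol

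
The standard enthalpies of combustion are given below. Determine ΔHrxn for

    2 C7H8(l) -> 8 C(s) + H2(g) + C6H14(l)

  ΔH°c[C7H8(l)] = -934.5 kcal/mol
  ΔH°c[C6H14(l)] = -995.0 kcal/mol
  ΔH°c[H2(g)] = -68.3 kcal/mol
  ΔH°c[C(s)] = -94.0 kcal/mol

Using ΔH = Σ nΔHc°(reactants) − Σ nΔHc°(products):
= [2·(-934.5)] − [8·(-94.0) + 1·(-68.3) + 1·(-995.0)]
= -53.7 kcal/mol

ΔHrxn = -53.7 kcal/mol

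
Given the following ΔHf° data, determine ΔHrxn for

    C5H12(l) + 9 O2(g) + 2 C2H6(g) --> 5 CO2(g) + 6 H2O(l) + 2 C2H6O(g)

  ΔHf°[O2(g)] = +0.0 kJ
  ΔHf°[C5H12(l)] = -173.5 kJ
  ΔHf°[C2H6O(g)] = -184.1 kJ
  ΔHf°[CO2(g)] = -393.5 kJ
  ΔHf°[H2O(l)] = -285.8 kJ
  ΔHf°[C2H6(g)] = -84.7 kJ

ΔHrxn = -3707.6 kJ

Products: 5·(-393.5) + 6·(-285.8) + 2·(-184.1) = -4050.5
Reactants: 1·(-173.5) + 9·(+0.0) + 2·(-84.7) = -342.9
ΔHrxn = (-4050.5) − (-342.9) = -3707.6 kJ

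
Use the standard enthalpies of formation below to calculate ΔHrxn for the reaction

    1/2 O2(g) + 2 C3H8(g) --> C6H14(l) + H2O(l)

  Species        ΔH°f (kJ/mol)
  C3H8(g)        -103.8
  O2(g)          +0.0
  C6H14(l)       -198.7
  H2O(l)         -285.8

ΔHrxn = -276.9 kJ/mol

ΔH°rxn = Σ nΔHf°(products) − Σ nΔHf°(reactants).
Products: 1·(-198.7) + 1·(-285.8) = -484.5
Reactants: 1/2·(+0.0) + 2·(-103.8) = -207.6
ΔHrxn = (-484.5) − (-207.6) = -276.9 kJ/mol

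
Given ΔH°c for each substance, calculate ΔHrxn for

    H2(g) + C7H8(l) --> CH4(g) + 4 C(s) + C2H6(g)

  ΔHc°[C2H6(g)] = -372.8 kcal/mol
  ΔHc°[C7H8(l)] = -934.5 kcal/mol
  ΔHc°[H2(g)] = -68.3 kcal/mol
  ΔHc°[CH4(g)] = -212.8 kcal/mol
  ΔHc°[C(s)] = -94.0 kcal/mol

ΔHrxn = -41.2 kcal/mol

With combustion enthalpies, reactants minus products:
= [1·(-68.3) + 1·(-934.5)] − [1·(-212.8) + 4·(-94.0) + 1·(-372.8)]
= -41.2 kcal/mol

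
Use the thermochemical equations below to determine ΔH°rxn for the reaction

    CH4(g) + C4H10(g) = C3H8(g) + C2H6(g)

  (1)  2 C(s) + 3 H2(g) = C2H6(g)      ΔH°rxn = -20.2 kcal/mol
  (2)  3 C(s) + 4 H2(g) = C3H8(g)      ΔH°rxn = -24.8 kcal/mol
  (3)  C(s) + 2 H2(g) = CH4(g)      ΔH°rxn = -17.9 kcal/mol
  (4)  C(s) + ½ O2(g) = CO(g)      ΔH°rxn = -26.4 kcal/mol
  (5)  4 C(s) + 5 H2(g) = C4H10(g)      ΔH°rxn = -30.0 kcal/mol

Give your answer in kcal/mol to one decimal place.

ΔH°rxn = 2.9 kcal/mol

(1) as written (C2H6(g) already on the product side): -20.2 kcal/mol
(2) as written (C3H8(g) already on the product side): -24.8 kcal/mol
(3) reversed (CH4(g) must end up as a reactant): +17.9 kcal/mol
(4): not needed (O2(g) appears nowhere else).
(5) reversed (C4H10(g) must end up as a reactant): +30.0 kcal/mol
By Hess's law, ΔH°rxn = (1)·(-20.2) + (1)·(-24.8) + (-1)·(-17.9) + (-1)·(-30.0) = 2.9 kcal/mol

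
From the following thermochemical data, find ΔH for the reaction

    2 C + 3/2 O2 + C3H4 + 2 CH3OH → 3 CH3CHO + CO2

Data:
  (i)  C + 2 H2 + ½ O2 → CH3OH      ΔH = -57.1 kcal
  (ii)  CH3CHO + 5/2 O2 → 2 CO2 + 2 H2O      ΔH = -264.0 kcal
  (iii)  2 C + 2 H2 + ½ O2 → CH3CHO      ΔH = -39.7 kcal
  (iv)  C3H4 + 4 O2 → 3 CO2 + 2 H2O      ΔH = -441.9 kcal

(i) reversed and × 2 (CH3OH must end up as a reactant; scale by 2 for the 2 CH3OH): (-2)·(-57.1) = +114.2 kcal
(ii) reversed: +264.0 kcal
(iii) × 2: (2)·(-39.7) = -79.4 kcal
(iv) as written (C3H4 already on the reactant side): -441.9 kcal
By Hess's law, ΔH = (+114.2) + (+264.0) + (-79.4) + (-441.9) = -143.1 kcal

ΔH = -143.1 kcal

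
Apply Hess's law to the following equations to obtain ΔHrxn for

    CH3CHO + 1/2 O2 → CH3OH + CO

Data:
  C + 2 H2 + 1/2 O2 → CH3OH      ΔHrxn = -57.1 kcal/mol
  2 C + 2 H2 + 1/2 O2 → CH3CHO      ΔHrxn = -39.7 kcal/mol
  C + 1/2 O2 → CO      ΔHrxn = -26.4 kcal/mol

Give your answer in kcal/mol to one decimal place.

equation 1 as written (CH3OH already on the product side): -57.1 kcal/mol
equation 2 reversed (reverse to put CH3CHO on the reactant side): +39.7 kcal/mol
equation 3 as written (CO already on the product side): -26.4 kcal/mol
ΔHrxn = (1)·(-57.1) + (-1)·(-39.7) + (1)·(-26.4) = -43.8 kcal/mol

ΔHrxn = -43.8 kcal/mol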